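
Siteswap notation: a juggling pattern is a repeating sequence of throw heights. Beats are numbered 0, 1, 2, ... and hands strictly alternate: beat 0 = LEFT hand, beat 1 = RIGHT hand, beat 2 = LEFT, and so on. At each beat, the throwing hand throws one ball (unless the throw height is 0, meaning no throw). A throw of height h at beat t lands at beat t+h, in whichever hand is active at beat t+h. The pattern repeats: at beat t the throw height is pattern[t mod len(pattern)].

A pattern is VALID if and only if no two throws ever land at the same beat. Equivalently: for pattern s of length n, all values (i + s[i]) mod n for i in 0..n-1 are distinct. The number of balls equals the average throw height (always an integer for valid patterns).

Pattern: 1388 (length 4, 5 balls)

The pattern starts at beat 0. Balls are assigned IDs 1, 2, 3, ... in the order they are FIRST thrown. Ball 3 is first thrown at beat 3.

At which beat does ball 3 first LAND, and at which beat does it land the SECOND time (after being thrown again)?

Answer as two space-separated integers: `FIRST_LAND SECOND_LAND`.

Answer: 11 19

Derivation:
Beat 0 (L): throw ball1 h=1 -> lands@1:R; in-air after throw: [b1@1:R]
Beat 1 (R): throw ball1 h=3 -> lands@4:L; in-air after throw: [b1@4:L]
Beat 2 (L): throw ball2 h=8 -> lands@10:L; in-air after throw: [b1@4:L b2@10:L]
Beat 3 (R): throw ball3 h=8 -> lands@11:R; in-air after throw: [b1@4:L b2@10:L b3@11:R]
Beat 4 (L): throw ball1 h=1 -> lands@5:R; in-air after throw: [b1@5:R b2@10:L b3@11:R]
Beat 5 (R): throw ball1 h=3 -> lands@8:L; in-air after throw: [b1@8:L b2@10:L b3@11:R]
Beat 6 (L): throw ball4 h=8 -> lands@14:L; in-air after throw: [b1@8:L b2@10:L b3@11:R b4@14:L]
Beat 7 (R): throw ball5 h=8 -> lands@15:R; in-air after throw: [b1@8:L b2@10:L b3@11:R b4@14:L b5@15:R]
Beat 8 (L): throw ball1 h=1 -> lands@9:R; in-air after throw: [b1@9:R b2@10:L b3@11:R b4@14:L b5@15:R]
Beat 9 (R): throw ball1 h=3 -> lands@12:L; in-air after throw: [b2@10:L b3@11:R b1@12:L b4@14:L b5@15:R]
Beat 10 (L): throw ball2 h=8 -> lands@18:L; in-air after throw: [b3@11:R b1@12:L b4@14:L b5@15:R b2@18:L]
Beat 11 (R): throw ball3 h=8 -> lands@19:R; in-air after throw: [b1@12:L b4@14:L b5@15:R b2@18:L b3@19:R]
Ball 3: thrown@3 h=8 -> first land @11; rethrown@11 h=8 -> second land @19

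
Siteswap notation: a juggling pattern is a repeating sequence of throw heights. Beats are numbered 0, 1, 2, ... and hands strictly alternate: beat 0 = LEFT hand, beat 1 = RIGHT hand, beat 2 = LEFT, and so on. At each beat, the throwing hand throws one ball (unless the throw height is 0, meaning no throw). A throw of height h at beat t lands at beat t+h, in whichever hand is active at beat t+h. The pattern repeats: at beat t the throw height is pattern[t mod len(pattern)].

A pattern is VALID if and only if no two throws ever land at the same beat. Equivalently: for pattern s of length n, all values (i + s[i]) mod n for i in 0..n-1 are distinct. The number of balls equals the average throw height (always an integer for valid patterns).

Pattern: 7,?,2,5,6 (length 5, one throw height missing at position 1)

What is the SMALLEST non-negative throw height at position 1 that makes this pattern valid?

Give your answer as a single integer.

Answer: 0

Derivation:
i=0: (0 + 7) mod 5 = 2
i=1: s[i]=? (unknown)
i=2: (2 + 2) mod 5 = 4
i=3: (3 + 5) mod 5 = 3
i=4: (4 + 6) mod 5 = 0
Known residues: [0, 2, 3, 4]; need a permutation of 0..4, so missing residue r = 1
Need (1 + s) mod 5 = 1; smallest s = (1 - 1) mod 5 = 0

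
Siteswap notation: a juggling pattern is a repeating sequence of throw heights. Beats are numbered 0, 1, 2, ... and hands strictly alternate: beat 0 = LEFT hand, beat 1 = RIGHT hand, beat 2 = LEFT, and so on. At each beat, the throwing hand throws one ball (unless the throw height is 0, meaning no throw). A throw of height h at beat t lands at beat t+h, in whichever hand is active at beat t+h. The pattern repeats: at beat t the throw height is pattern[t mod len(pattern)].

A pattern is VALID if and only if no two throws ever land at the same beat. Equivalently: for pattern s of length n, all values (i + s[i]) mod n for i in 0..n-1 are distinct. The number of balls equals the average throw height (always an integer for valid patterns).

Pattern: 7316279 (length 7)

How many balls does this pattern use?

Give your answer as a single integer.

Answer: 5

Derivation:
Pattern = [7, 3, 1, 6, 2, 7, 9], length n = 7
  position 0: throw height = 7, running sum = 7
  position 1: throw height = 3, running sum = 10
  position 2: throw height = 1, running sum = 11
  position 3: throw height = 6, running sum = 17
  position 4: throw height = 2, running sum = 19
  position 5: throw height = 7, running sum = 26
  position 6: throw height = 9, running sum = 35
Total sum = 35; balls = sum / n = 35 / 7 = 5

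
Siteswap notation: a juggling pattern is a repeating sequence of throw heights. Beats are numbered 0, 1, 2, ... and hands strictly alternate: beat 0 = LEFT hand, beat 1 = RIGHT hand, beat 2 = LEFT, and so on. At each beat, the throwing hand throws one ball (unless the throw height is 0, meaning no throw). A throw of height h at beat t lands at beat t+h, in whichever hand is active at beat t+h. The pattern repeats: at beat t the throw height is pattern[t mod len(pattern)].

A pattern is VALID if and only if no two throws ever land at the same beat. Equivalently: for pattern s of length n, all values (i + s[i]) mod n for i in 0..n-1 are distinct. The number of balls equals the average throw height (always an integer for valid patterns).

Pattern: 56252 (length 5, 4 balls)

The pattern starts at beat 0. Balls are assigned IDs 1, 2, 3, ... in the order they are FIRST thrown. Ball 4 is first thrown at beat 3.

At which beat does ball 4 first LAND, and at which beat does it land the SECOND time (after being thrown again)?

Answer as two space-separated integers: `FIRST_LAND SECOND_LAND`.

Answer: 8 13

Derivation:
Beat 0 (L): throw ball1 h=5 -> lands@5:R; in-air after throw: [b1@5:R]
Beat 1 (R): throw ball2 h=6 -> lands@7:R; in-air after throw: [b1@5:R b2@7:R]
Beat 2 (L): throw ball3 h=2 -> lands@4:L; in-air after throw: [b3@4:L b1@5:R b2@7:R]
Beat 3 (R): throw ball4 h=5 -> lands@8:L; in-air after throw: [b3@4:L b1@5:R b2@7:R b4@8:L]
Beat 4 (L): throw ball3 h=2 -> lands@6:L; in-air after throw: [b1@5:R b3@6:L b2@7:R b4@8:L]
Beat 5 (R): throw ball1 h=5 -> lands@10:L; in-air after throw: [b3@6:L b2@7:R b4@8:L b1@10:L]
Beat 6 (L): throw ball3 h=6 -> lands@12:L; in-air after throw: [b2@7:R b4@8:L b1@10:L b3@12:L]
Beat 7 (R): throw ball2 h=2 -> lands@9:R; in-air after throw: [b4@8:L b2@9:R b1@10:L b3@12:L]
Beat 8 (L): throw ball4 h=5 -> lands@13:R; in-air after throw: [b2@9:R b1@10:L b3@12:L b4@13:R]
Beat 9 (R): throw ball2 h=2 -> lands@11:R; in-air after throw: [b1@10:L b2@11:R b3@12:L b4@13:R]
Beat 10 (L): throw ball1 h=5 -> lands@15:R; in-air after throw: [b2@11:R b3@12:L b4@13:R b1@15:R]
Beat 11 (R): throw ball2 h=6 -> lands@17:R; in-air after throw: [b3@12:L b4@13:R b1@15:R b2@17:R]
Beat 12 (L): throw ball3 h=2 -> lands@14:L; in-air after throw: [b4@13:R b3@14:L b1@15:R b2@17:R]
Beat 13 (R): throw ball4 h=5 -> lands@18:L; in-air after throw: [b3@14:L b1@15:R b2@17:R b4@18:L]
Ball 4: thrown@3 h=5 -> first land @8; rethrown@8 h=5 -> second land @13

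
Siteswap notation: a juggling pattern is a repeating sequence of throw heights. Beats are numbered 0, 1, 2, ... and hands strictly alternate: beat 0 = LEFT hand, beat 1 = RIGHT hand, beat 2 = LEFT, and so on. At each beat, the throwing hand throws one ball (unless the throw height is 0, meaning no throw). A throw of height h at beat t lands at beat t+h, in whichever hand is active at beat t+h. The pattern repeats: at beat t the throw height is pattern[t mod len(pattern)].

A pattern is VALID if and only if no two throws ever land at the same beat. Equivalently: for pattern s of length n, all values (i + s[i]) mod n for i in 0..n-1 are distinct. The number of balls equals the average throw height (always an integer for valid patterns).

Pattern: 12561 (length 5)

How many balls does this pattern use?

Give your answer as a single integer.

Answer: 3

Derivation:
Pattern = [1, 2, 5, 6, 1], length n = 5
  position 0: throw height = 1, running sum = 1
  position 1: throw height = 2, running sum = 3
  position 2: throw height = 5, running sum = 8
  position 3: throw height = 6, running sum = 14
  position 4: throw height = 1, running sum = 15
Total sum = 15; balls = sum / n = 15 / 5 = 3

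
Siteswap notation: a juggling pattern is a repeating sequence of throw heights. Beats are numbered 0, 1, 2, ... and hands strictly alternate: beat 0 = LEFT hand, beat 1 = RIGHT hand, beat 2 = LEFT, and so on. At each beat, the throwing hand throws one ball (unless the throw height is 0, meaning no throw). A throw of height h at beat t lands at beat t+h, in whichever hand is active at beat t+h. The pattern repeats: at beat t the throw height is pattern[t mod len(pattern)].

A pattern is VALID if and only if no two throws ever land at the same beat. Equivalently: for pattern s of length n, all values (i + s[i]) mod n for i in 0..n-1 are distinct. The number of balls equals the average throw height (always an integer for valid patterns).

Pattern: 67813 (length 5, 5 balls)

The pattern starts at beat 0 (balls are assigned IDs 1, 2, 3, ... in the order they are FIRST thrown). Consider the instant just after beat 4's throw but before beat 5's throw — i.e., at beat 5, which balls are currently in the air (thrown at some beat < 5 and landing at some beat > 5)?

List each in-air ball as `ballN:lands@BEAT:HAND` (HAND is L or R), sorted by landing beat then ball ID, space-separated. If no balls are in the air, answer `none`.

Beat 0 (L): throw ball1 h=6 -> lands@6:L; in-air after throw: [b1@6:L]
Beat 1 (R): throw ball2 h=7 -> lands@8:L; in-air after throw: [b1@6:L b2@8:L]
Beat 2 (L): throw ball3 h=8 -> lands@10:L; in-air after throw: [b1@6:L b2@8:L b3@10:L]
Beat 3 (R): throw ball4 h=1 -> lands@4:L; in-air after throw: [b4@4:L b1@6:L b2@8:L b3@10:L]
Beat 4 (L): throw ball4 h=3 -> lands@7:R; in-air after throw: [b1@6:L b4@7:R b2@8:L b3@10:L]
Beat 5 (R): throw ball5 h=6 -> lands@11:R; in-air after throw: [b1@6:L b4@7:R b2@8:L b3@10:L b5@11:R]

Answer: ball1:lands@6:L ball4:lands@7:R ball2:lands@8:L ball3:lands@10:L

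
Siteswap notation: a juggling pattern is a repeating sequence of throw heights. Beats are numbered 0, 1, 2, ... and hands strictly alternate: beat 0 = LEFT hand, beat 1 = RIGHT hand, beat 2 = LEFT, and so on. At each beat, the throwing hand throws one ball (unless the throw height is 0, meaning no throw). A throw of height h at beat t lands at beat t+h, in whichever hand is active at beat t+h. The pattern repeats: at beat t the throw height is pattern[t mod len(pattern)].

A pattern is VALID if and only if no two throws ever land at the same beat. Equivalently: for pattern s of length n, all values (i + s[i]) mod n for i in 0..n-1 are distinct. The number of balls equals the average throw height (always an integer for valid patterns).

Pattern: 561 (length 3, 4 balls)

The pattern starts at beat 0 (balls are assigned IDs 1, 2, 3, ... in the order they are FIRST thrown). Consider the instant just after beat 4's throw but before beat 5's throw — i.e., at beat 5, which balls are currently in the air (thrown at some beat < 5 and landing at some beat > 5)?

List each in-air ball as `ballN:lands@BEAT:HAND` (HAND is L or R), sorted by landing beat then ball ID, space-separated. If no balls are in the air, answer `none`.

Answer: ball2:lands@7:R ball3:lands@8:L ball4:lands@10:L

Derivation:
Beat 0 (L): throw ball1 h=5 -> lands@5:R; in-air after throw: [b1@5:R]
Beat 1 (R): throw ball2 h=6 -> lands@7:R; in-air after throw: [b1@5:R b2@7:R]
Beat 2 (L): throw ball3 h=1 -> lands@3:R; in-air after throw: [b3@3:R b1@5:R b2@7:R]
Beat 3 (R): throw ball3 h=5 -> lands@8:L; in-air after throw: [b1@5:R b2@7:R b3@8:L]
Beat 4 (L): throw ball4 h=6 -> lands@10:L; in-air after throw: [b1@5:R b2@7:R b3@8:L b4@10:L]
Beat 5 (R): throw ball1 h=1 -> lands@6:L; in-air after throw: [b1@6:L b2@7:R b3@8:L b4@10:L]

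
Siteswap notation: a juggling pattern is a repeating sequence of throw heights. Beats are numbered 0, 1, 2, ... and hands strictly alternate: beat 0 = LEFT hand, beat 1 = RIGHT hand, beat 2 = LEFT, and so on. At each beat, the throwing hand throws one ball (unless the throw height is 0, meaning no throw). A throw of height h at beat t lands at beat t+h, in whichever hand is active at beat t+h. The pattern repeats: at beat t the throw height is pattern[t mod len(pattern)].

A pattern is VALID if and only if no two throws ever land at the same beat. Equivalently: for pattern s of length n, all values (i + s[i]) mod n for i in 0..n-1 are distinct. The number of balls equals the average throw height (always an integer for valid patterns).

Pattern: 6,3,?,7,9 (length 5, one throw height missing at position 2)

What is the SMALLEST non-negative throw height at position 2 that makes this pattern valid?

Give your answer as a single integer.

Answer: 0

Derivation:
i=0: (0 + 6) mod 5 = 1
i=1: (1 + 3) mod 5 = 4
i=2: s[i]=? (unknown)
i=3: (3 + 7) mod 5 = 0
i=4: (4 + 9) mod 5 = 3
Known residues: [0, 1, 3, 4]; need a permutation of 0..4, so missing residue r = 2
Need (2 + s) mod 5 = 2; smallest s = (2 - 2) mod 5 = 0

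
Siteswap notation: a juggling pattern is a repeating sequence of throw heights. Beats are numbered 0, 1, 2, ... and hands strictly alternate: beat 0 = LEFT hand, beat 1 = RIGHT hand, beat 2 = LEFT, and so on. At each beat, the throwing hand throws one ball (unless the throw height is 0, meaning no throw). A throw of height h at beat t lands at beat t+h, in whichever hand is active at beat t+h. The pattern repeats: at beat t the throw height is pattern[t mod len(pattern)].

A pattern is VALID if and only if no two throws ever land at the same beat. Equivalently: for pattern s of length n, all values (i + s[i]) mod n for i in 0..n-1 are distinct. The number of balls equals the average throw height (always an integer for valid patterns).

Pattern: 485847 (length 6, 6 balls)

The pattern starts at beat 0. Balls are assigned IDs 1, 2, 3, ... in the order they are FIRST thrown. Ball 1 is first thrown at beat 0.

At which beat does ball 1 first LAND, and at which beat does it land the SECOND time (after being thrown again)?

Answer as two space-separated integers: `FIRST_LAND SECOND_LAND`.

Answer: 4 8

Derivation:
Beat 0 (L): throw ball1 h=4 -> lands@4:L; in-air after throw: [b1@4:L]
Beat 1 (R): throw ball2 h=8 -> lands@9:R; in-air after throw: [b1@4:L b2@9:R]
Beat 2 (L): throw ball3 h=5 -> lands@7:R; in-air after throw: [b1@4:L b3@7:R b2@9:R]
Beat 3 (R): throw ball4 h=8 -> lands@11:R; in-air after throw: [b1@4:L b3@7:R b2@9:R b4@11:R]
Beat 4 (L): throw ball1 h=4 -> lands@8:L; in-air after throw: [b3@7:R b1@8:L b2@9:R b4@11:R]
Beat 5 (R): throw ball5 h=7 -> lands@12:L; in-air after throw: [b3@7:R b1@8:L b2@9:R b4@11:R b5@12:L]
Beat 6 (L): throw ball6 h=4 -> lands@10:L; in-air after throw: [b3@7:R b1@8:L b2@9:R b6@10:L b4@11:R b5@12:L]
Beat 7 (R): throw ball3 h=8 -> lands@15:R; in-air after throw: [b1@8:L b2@9:R b6@10:L b4@11:R b5@12:L b3@15:R]
Beat 8 (L): throw ball1 h=5 -> lands@13:R; in-air after throw: [b2@9:R b6@10:L b4@11:R b5@12:L b1@13:R b3@15:R]
Ball 1: thrown@0 h=4 -> first land @4; rethrown@4 h=4 -> second land @8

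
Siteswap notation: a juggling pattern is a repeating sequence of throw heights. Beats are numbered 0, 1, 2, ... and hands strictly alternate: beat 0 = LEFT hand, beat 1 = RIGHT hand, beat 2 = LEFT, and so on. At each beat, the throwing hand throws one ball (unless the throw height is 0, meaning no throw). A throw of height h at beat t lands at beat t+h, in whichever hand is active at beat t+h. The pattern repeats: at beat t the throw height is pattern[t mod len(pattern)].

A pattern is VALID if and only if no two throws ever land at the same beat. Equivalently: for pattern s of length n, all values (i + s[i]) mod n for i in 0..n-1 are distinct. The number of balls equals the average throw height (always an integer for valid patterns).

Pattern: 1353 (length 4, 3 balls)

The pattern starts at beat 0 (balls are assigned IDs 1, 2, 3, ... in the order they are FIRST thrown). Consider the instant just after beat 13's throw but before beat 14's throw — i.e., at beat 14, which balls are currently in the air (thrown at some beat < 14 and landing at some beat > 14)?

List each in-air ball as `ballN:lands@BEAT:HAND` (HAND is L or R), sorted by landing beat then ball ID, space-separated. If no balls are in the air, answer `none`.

Answer: ball2:lands@15:R ball1:lands@16:L

Derivation:
Beat 0 (L): throw ball1 h=1 -> lands@1:R; in-air after throw: [b1@1:R]
Beat 1 (R): throw ball1 h=3 -> lands@4:L; in-air after throw: [b1@4:L]
Beat 2 (L): throw ball2 h=5 -> lands@7:R; in-air after throw: [b1@4:L b2@7:R]
Beat 3 (R): throw ball3 h=3 -> lands@6:L; in-air after throw: [b1@4:L b3@6:L b2@7:R]
Beat 4 (L): throw ball1 h=1 -> lands@5:R; in-air after throw: [b1@5:R b3@6:L b2@7:R]
Beat 5 (R): throw ball1 h=3 -> lands@8:L; in-air after throw: [b3@6:L b2@7:R b1@8:L]
Beat 6 (L): throw ball3 h=5 -> lands@11:R; in-air after throw: [b2@7:R b1@8:L b3@11:R]
Beat 7 (R): throw ball2 h=3 -> lands@10:L; in-air after throw: [b1@8:L b2@10:L b3@11:R]
Beat 8 (L): throw ball1 h=1 -> lands@9:R; in-air after throw: [b1@9:R b2@10:L b3@11:R]
Beat 9 (R): throw ball1 h=3 -> lands@12:L; in-air after throw: [b2@10:L b3@11:R b1@12:L]
Beat 10 (L): throw ball2 h=5 -> lands@15:R; in-air after throw: [b3@11:R b1@12:L b2@15:R]
Beat 11 (R): throw ball3 h=3 -> lands@14:L; in-air after throw: [b1@12:L b3@14:L b2@15:R]
Beat 12 (L): throw ball1 h=1 -> lands@13:R; in-air after throw: [b1@13:R b3@14:L b2@15:R]
Beat 13 (R): throw ball1 h=3 -> lands@16:L; in-air after throw: [b3@14:L b2@15:R b1@16:L]
Beat 14 (L): throw ball3 h=5 -> lands@19:R; in-air after throw: [b2@15:R b1@16:L b3@19:R]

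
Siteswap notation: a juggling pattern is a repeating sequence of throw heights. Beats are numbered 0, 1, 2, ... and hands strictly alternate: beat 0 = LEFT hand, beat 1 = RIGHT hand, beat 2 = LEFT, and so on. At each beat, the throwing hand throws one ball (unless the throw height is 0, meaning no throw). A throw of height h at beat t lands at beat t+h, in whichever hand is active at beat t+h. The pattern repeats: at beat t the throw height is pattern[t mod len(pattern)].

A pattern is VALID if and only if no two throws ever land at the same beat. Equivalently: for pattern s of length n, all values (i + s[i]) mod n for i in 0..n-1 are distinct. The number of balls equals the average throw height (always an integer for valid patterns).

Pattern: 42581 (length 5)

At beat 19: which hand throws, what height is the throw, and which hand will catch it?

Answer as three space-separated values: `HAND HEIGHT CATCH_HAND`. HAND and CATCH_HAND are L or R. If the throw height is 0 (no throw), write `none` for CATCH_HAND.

Beat 19: 19 mod 2 = 1, so hand = R
Throw height = pattern[19 mod 5] = pattern[4] = 1
Lands at beat 19+1=20, 20 mod 2 = 0, so catch hand = L

Answer: R 1 L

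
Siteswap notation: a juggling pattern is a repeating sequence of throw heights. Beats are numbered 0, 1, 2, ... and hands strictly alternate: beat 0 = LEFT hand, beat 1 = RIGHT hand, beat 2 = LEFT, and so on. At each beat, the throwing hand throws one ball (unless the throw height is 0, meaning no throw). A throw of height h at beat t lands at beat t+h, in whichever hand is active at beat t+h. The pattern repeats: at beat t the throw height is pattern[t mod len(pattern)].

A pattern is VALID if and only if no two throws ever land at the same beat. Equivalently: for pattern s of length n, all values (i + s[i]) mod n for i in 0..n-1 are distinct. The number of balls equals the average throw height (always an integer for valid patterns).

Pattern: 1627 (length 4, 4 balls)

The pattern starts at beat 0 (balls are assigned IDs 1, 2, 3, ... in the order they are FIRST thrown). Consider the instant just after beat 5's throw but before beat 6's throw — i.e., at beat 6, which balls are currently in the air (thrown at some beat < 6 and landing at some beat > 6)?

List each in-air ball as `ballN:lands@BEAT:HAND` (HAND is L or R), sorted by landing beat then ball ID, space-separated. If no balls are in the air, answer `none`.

Beat 0 (L): throw ball1 h=1 -> lands@1:R; in-air after throw: [b1@1:R]
Beat 1 (R): throw ball1 h=6 -> lands@7:R; in-air after throw: [b1@7:R]
Beat 2 (L): throw ball2 h=2 -> lands@4:L; in-air after throw: [b2@4:L b1@7:R]
Beat 3 (R): throw ball3 h=7 -> lands@10:L; in-air after throw: [b2@4:L b1@7:R b3@10:L]
Beat 4 (L): throw ball2 h=1 -> lands@5:R; in-air after throw: [b2@5:R b1@7:R b3@10:L]
Beat 5 (R): throw ball2 h=6 -> lands@11:R; in-air after throw: [b1@7:R b3@10:L b2@11:R]
Beat 6 (L): throw ball4 h=2 -> lands@8:L; in-air after throw: [b1@7:R b4@8:L b3@10:L b2@11:R]

Answer: ball1:lands@7:R ball3:lands@10:L ball2:lands@11:R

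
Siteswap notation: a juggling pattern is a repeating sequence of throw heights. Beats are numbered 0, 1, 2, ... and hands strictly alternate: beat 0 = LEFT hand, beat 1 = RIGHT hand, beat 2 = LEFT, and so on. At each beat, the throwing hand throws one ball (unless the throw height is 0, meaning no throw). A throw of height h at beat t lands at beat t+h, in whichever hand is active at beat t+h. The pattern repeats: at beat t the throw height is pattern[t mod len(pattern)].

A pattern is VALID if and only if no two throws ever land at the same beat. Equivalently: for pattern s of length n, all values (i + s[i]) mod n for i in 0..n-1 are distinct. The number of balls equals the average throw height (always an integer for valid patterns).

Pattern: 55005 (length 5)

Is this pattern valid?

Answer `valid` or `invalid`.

i=0: (i + s[i]) mod n = (0 + 5) mod 5 = 0
i=1: (i + s[i]) mod n = (1 + 5) mod 5 = 1
i=2: (i + s[i]) mod n = (2 + 0) mod 5 = 2
i=3: (i + s[i]) mod n = (3 + 0) mod 5 = 3
i=4: (i + s[i]) mod n = (4 + 5) mod 5 = 4
Residues: [0, 1, 2, 3, 4], distinct: True

Answer: valid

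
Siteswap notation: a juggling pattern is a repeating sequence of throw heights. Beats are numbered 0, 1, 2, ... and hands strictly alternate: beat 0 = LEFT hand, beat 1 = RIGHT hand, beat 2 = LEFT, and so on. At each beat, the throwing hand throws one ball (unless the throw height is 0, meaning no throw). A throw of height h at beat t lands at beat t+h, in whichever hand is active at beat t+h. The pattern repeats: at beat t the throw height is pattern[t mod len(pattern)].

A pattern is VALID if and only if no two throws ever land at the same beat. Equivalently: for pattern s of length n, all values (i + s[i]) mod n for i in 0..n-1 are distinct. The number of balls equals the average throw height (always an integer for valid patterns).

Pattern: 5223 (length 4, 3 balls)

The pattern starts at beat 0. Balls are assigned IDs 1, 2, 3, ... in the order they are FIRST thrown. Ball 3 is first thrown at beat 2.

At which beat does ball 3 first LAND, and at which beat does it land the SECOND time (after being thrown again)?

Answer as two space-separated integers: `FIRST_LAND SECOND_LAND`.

Answer: 4 9

Derivation:
Beat 0 (L): throw ball1 h=5 -> lands@5:R; in-air after throw: [b1@5:R]
Beat 1 (R): throw ball2 h=2 -> lands@3:R; in-air after throw: [b2@3:R b1@5:R]
Beat 2 (L): throw ball3 h=2 -> lands@4:L; in-air after throw: [b2@3:R b3@4:L b1@5:R]
Beat 3 (R): throw ball2 h=3 -> lands@6:L; in-air after throw: [b3@4:L b1@5:R b2@6:L]
Beat 4 (L): throw ball3 h=5 -> lands@9:R; in-air after throw: [b1@5:R b2@6:L b3@9:R]
Beat 5 (R): throw ball1 h=2 -> lands@7:R; in-air after throw: [b2@6:L b1@7:R b3@9:R]
Beat 6 (L): throw ball2 h=2 -> lands@8:L; in-air after throw: [b1@7:R b2@8:L b3@9:R]
Beat 7 (R): throw ball1 h=3 -> lands@10:L; in-air after throw: [b2@8:L b3@9:R b1@10:L]
Beat 8 (L): throw ball2 h=5 -> lands@13:R; in-air after throw: [b3@9:R b1@10:L b2@13:R]
Beat 9 (R): throw ball3 h=2 -> lands@11:R; in-air after throw: [b1@10:L b3@11:R b2@13:R]
Ball 3: thrown@2 h=2 -> first land @4; rethrown@4 h=5 -> second land @9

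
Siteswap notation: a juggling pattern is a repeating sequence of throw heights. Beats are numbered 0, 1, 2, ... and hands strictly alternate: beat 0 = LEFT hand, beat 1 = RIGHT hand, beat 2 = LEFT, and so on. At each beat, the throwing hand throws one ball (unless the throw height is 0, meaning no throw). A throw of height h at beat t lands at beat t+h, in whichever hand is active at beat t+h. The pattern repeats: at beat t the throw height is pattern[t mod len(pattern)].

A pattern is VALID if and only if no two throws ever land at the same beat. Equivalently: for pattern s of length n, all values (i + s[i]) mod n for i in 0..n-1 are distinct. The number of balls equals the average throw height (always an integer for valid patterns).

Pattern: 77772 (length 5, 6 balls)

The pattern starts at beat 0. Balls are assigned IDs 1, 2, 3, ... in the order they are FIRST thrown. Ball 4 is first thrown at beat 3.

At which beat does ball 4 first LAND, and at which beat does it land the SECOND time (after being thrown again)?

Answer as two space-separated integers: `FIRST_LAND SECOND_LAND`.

Answer: 10 17

Derivation:
Beat 0 (L): throw ball1 h=7 -> lands@7:R; in-air after throw: [b1@7:R]
Beat 1 (R): throw ball2 h=7 -> lands@8:L; in-air after throw: [b1@7:R b2@8:L]
Beat 2 (L): throw ball3 h=7 -> lands@9:R; in-air after throw: [b1@7:R b2@8:L b3@9:R]
Beat 3 (R): throw ball4 h=7 -> lands@10:L; in-air after throw: [b1@7:R b2@8:L b3@9:R b4@10:L]
Beat 4 (L): throw ball5 h=2 -> lands@6:L; in-air after throw: [b5@6:L b1@7:R b2@8:L b3@9:R b4@10:L]
Beat 5 (R): throw ball6 h=7 -> lands@12:L; in-air after throw: [b5@6:L b1@7:R b2@8:L b3@9:R b4@10:L b6@12:L]
Beat 6 (L): throw ball5 h=7 -> lands@13:R; in-air after throw: [b1@7:R b2@8:L b3@9:R b4@10:L b6@12:L b5@13:R]
Beat 7 (R): throw ball1 h=7 -> lands@14:L; in-air after throw: [b2@8:L b3@9:R b4@10:L b6@12:L b5@13:R b1@14:L]
Beat 8 (L): throw ball2 h=7 -> lands@15:R; in-air after throw: [b3@9:R b4@10:L b6@12:L b5@13:R b1@14:L b2@15:R]
Beat 9 (R): throw ball3 h=2 -> lands@11:R; in-air after throw: [b4@10:L b3@11:R b6@12:L b5@13:R b1@14:L b2@15:R]
Beat 10 (L): throw ball4 h=7 -> lands@17:R; in-air after throw: [b3@11:R b6@12:L b5@13:R b1@14:L b2@15:R b4@17:R]
Beat 11 (R): throw ball3 h=7 -> lands@18:L; in-air after throw: [b6@12:L b5@13:R b1@14:L b2@15:R b4@17:R b3@18:L]
Beat 12 (L): throw ball6 h=7 -> lands@19:R; in-air after throw: [b5@13:R b1@14:L b2@15:R b4@17:R b3@18:L b6@19:R]
Beat 13 (R): throw ball5 h=7 -> lands@20:L; in-air after throw: [b1@14:L b2@15:R b4@17:R b3@18:L b6@19:R b5@20:L]
Beat 14 (L): throw ball1 h=2 -> lands@16:L; in-air after throw: [b2@15:R b1@16:L b4@17:R b3@18:L b6@19:R b5@20:L]
Beat 15 (R): throw ball2 h=7 -> lands@22:L; in-air after throw: [b1@16:L b4@17:R b3@18:L b6@19:R b5@20:L b2@22:L]
Ball 4: thrown@3 h=7 -> first land @10; rethrown@10 h=7 -> second land @17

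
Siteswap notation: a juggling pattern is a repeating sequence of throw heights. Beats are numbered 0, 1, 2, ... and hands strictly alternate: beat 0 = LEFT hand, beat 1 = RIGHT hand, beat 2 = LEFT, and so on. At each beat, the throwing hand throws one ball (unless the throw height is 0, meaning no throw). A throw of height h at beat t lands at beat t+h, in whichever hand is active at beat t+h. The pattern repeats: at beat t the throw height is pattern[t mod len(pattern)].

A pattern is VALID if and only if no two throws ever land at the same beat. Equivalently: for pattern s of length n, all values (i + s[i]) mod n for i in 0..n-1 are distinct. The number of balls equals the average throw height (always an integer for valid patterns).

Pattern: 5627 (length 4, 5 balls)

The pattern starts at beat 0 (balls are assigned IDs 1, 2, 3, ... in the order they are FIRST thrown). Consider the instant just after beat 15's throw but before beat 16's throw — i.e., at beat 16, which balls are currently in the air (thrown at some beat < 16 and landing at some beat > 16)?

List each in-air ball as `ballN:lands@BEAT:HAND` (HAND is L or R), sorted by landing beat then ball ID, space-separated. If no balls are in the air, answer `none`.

Beat 0 (L): throw ball1 h=5 -> lands@5:R; in-air after throw: [b1@5:R]
Beat 1 (R): throw ball2 h=6 -> lands@7:R; in-air after throw: [b1@5:R b2@7:R]
Beat 2 (L): throw ball3 h=2 -> lands@4:L; in-air after throw: [b3@4:L b1@5:R b2@7:R]
Beat 3 (R): throw ball4 h=7 -> lands@10:L; in-air after throw: [b3@4:L b1@5:R b2@7:R b4@10:L]
Beat 4 (L): throw ball3 h=5 -> lands@9:R; in-air after throw: [b1@5:R b2@7:R b3@9:R b4@10:L]
Beat 5 (R): throw ball1 h=6 -> lands@11:R; in-air after throw: [b2@7:R b3@9:R b4@10:L b1@11:R]
Beat 6 (L): throw ball5 h=2 -> lands@8:L; in-air after throw: [b2@7:R b5@8:L b3@9:R b4@10:L b1@11:R]
Beat 7 (R): throw ball2 h=7 -> lands@14:L; in-air after throw: [b5@8:L b3@9:R b4@10:L b1@11:R b2@14:L]
Beat 8 (L): throw ball5 h=5 -> lands@13:R; in-air after throw: [b3@9:R b4@10:L b1@11:R b5@13:R b2@14:L]
Beat 9 (R): throw ball3 h=6 -> lands@15:R; in-air after throw: [b4@10:L b1@11:R b5@13:R b2@14:L b3@15:R]
Beat 10 (L): throw ball4 h=2 -> lands@12:L; in-air after throw: [b1@11:R b4@12:L b5@13:R b2@14:L b3@15:R]
Beat 11 (R): throw ball1 h=7 -> lands@18:L; in-air after throw: [b4@12:L b5@13:R b2@14:L b3@15:R b1@18:L]
Beat 12 (L): throw ball4 h=5 -> lands@17:R; in-air after throw: [b5@13:R b2@14:L b3@15:R b4@17:R b1@18:L]
Beat 13 (R): throw ball5 h=6 -> lands@19:R; in-air after throw: [b2@14:L b3@15:R b4@17:R b1@18:L b5@19:R]
Beat 14 (L): throw ball2 h=2 -> lands@16:L; in-air after throw: [b3@15:R b2@16:L b4@17:R b1@18:L b5@19:R]
Beat 15 (R): throw ball3 h=7 -> lands@22:L; in-air after throw: [b2@16:L b4@17:R b1@18:L b5@19:R b3@22:L]
Beat 16 (L): throw ball2 h=5 -> lands@21:R; in-air after throw: [b4@17:R b1@18:L b5@19:R b2@21:R b3@22:L]

Answer: ball4:lands@17:R ball1:lands@18:L ball5:lands@19:R ball3:lands@22:L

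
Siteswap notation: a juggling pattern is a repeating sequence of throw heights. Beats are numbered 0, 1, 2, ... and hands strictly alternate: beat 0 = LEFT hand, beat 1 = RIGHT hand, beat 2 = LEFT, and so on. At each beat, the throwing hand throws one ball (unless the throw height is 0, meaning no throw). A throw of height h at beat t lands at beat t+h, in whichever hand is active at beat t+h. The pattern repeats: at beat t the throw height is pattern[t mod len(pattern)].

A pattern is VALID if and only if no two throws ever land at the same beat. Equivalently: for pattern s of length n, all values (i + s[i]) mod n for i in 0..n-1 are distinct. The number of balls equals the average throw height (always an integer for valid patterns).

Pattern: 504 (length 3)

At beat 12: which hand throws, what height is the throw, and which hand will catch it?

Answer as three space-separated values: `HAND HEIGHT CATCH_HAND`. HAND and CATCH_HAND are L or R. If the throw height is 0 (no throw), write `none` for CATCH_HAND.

Beat 12: 12 mod 2 = 0, so hand = L
Throw height = pattern[12 mod 3] = pattern[0] = 5
Lands at beat 12+5=17, 17 mod 2 = 1, so catch hand = R

Answer: L 5 R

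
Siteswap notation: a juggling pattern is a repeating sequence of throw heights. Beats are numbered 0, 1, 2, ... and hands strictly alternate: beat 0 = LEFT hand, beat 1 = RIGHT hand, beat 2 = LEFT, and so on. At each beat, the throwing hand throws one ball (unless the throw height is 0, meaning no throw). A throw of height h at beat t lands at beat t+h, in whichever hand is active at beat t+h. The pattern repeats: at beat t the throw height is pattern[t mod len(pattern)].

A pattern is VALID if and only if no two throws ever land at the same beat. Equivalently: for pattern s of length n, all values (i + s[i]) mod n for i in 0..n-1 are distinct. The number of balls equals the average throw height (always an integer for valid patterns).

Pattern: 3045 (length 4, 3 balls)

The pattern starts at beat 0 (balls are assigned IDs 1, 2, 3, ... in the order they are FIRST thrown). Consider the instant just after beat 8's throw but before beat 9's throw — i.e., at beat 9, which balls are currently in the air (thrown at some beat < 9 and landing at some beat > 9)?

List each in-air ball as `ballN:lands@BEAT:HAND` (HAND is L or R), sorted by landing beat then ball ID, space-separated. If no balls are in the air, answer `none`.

Answer: ball2:lands@10:L ball1:lands@11:R ball3:lands@12:L

Derivation:
Beat 0 (L): throw ball1 h=3 -> lands@3:R; in-air after throw: [b1@3:R]
Beat 2 (L): throw ball2 h=4 -> lands@6:L; in-air after throw: [b1@3:R b2@6:L]
Beat 3 (R): throw ball1 h=5 -> lands@8:L; in-air after throw: [b2@6:L b1@8:L]
Beat 4 (L): throw ball3 h=3 -> lands@7:R; in-air after throw: [b2@6:L b3@7:R b1@8:L]
Beat 6 (L): throw ball2 h=4 -> lands@10:L; in-air after throw: [b3@7:R b1@8:L b2@10:L]
Beat 7 (R): throw ball3 h=5 -> lands@12:L; in-air after throw: [b1@8:L b2@10:L b3@12:L]
Beat 8 (L): throw ball1 h=3 -> lands@11:R; in-air after throw: [b2@10:L b1@11:R b3@12:L]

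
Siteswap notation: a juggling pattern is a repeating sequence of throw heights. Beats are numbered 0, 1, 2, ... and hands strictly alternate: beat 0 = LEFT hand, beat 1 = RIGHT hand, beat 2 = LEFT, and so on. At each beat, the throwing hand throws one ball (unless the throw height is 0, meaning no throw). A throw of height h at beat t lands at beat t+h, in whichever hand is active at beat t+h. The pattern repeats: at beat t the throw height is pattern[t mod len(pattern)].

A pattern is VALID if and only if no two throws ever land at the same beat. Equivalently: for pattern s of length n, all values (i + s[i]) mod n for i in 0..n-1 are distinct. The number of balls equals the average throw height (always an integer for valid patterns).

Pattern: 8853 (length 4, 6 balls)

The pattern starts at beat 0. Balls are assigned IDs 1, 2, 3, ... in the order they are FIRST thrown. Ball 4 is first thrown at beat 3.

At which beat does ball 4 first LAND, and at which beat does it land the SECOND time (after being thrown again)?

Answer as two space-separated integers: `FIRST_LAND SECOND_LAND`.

Answer: 6 11

Derivation:
Beat 0 (L): throw ball1 h=8 -> lands@8:L; in-air after throw: [b1@8:L]
Beat 1 (R): throw ball2 h=8 -> lands@9:R; in-air after throw: [b1@8:L b2@9:R]
Beat 2 (L): throw ball3 h=5 -> lands@7:R; in-air after throw: [b3@7:R b1@8:L b2@9:R]
Beat 3 (R): throw ball4 h=3 -> lands@6:L; in-air after throw: [b4@6:L b3@7:R b1@8:L b2@9:R]
Beat 4 (L): throw ball5 h=8 -> lands@12:L; in-air after throw: [b4@6:L b3@7:R b1@8:L b2@9:R b5@12:L]
Beat 5 (R): throw ball6 h=8 -> lands@13:R; in-air after throw: [b4@6:L b3@7:R b1@8:L b2@9:R b5@12:L b6@13:R]
Beat 6 (L): throw ball4 h=5 -> lands@11:R; in-air after throw: [b3@7:R b1@8:L b2@9:R b4@11:R b5@12:L b6@13:R]
Beat 7 (R): throw ball3 h=3 -> lands@10:L; in-air after throw: [b1@8:L b2@9:R b3@10:L b4@11:R b5@12:L b6@13:R]
Beat 8 (L): throw ball1 h=8 -> lands@16:L; in-air after throw: [b2@9:R b3@10:L b4@11:R b5@12:L b6@13:R b1@16:L]
Beat 9 (R): throw ball2 h=8 -> lands@17:R; in-air after throw: [b3@10:L b4@11:R b5@12:L b6@13:R b1@16:L b2@17:R]
Beat 10 (L): throw ball3 h=5 -> lands@15:R; in-air after throw: [b4@11:R b5@12:L b6@13:R b3@15:R b1@16:L b2@17:R]
Beat 11 (R): throw ball4 h=3 -> lands@14:L; in-air after throw: [b5@12:L b6@13:R b4@14:L b3@15:R b1@16:L b2@17:R]
Ball 4: thrown@3 h=3 -> first land @6; rethrown@6 h=5 -> second land @11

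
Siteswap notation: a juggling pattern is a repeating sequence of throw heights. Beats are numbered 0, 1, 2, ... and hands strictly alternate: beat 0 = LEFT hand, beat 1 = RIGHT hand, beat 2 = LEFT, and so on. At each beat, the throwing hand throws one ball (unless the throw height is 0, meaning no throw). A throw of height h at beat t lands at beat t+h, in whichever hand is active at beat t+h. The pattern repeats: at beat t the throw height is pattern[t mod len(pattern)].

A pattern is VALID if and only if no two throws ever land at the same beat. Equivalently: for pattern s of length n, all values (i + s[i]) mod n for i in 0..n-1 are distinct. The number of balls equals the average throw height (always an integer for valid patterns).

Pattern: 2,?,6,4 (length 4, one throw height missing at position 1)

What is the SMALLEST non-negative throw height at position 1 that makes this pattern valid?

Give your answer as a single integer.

Answer: 0

Derivation:
i=0: (0 + 2) mod 4 = 2
i=1: s[i]=? (unknown)
i=2: (2 + 6) mod 4 = 0
i=3: (3 + 4) mod 4 = 3
Known residues: [0, 2, 3]; need a permutation of 0..3, so missing residue r = 1
Need (1 + s) mod 4 = 1; smallest s = (1 - 1) mod 4 = 0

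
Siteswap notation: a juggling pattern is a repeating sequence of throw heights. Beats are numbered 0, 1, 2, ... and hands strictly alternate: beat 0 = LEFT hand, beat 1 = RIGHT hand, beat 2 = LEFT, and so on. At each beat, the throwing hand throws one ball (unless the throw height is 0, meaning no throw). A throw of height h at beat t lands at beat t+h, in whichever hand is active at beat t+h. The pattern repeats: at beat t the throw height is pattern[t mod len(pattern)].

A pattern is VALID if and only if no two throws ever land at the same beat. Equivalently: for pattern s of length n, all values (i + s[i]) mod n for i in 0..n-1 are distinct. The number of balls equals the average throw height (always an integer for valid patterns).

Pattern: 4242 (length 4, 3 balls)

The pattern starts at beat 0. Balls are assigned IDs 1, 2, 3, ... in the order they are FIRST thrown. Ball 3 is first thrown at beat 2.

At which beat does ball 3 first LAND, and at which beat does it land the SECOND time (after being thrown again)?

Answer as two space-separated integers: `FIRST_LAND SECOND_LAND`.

Beat 0 (L): throw ball1 h=4 -> lands@4:L; in-air after throw: [b1@4:L]
Beat 1 (R): throw ball2 h=2 -> lands@3:R; in-air after throw: [b2@3:R b1@4:L]
Beat 2 (L): throw ball3 h=4 -> lands@6:L; in-air after throw: [b2@3:R b1@4:L b3@6:L]
Beat 3 (R): throw ball2 h=2 -> lands@5:R; in-air after throw: [b1@4:L b2@5:R b3@6:L]
Beat 4 (L): throw ball1 h=4 -> lands@8:L; in-air after throw: [b2@5:R b3@6:L b1@8:L]
Beat 5 (R): throw ball2 h=2 -> lands@7:R; in-air after throw: [b3@6:L b2@7:R b1@8:L]
Beat 6 (L): throw ball3 h=4 -> lands@10:L; in-air after throw: [b2@7:R b1@8:L b3@10:L]
Beat 7 (R): throw ball2 h=2 -> lands@9:R; in-air after throw: [b1@8:L b2@9:R b3@10:L]
Beat 8 (L): throw ball1 h=4 -> lands@12:L; in-air after throw: [b2@9:R b3@10:L b1@12:L]
Beat 9 (R): throw ball2 h=2 -> lands@11:R; in-air after throw: [b3@10:L b2@11:R b1@12:L]
Beat 10 (L): throw ball3 h=4 -> lands@14:L; in-air after throw: [b2@11:R b1@12:L b3@14:L]
Ball 3: thrown@2 h=4 -> first land @6; rethrown@6 h=4 -> second land @10

Answer: 6 10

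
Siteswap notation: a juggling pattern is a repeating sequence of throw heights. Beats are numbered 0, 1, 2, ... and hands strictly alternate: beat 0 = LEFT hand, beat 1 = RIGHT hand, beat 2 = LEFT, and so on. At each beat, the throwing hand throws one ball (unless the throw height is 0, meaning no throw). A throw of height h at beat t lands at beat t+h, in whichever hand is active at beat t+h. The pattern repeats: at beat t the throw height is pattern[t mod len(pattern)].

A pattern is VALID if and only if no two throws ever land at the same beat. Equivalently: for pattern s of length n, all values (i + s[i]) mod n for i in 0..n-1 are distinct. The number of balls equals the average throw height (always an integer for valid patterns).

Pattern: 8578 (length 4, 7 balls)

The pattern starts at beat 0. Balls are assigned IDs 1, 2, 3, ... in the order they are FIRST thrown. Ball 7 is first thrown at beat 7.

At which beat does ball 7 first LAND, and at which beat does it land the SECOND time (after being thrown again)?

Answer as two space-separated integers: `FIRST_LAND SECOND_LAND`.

Beat 0 (L): throw ball1 h=8 -> lands@8:L; in-air after throw: [b1@8:L]
Beat 1 (R): throw ball2 h=5 -> lands@6:L; in-air after throw: [b2@6:L b1@8:L]
Beat 2 (L): throw ball3 h=7 -> lands@9:R; in-air after throw: [b2@6:L b1@8:L b3@9:R]
Beat 3 (R): throw ball4 h=8 -> lands@11:R; in-air after throw: [b2@6:L b1@8:L b3@9:R b4@11:R]
Beat 4 (L): throw ball5 h=8 -> lands@12:L; in-air after throw: [b2@6:L b1@8:L b3@9:R b4@11:R b5@12:L]
Beat 5 (R): throw ball6 h=5 -> lands@10:L; in-air after throw: [b2@6:L b1@8:L b3@9:R b6@10:L b4@11:R b5@12:L]
Beat 6 (L): throw ball2 h=7 -> lands@13:R; in-air after throw: [b1@8:L b3@9:R b6@10:L b4@11:R b5@12:L b2@13:R]
Beat 7 (R): throw ball7 h=8 -> lands@15:R; in-air after throw: [b1@8:L b3@9:R b6@10:L b4@11:R b5@12:L b2@13:R b7@15:R]
Beat 8 (L): throw ball1 h=8 -> lands@16:L; in-air after throw: [b3@9:R b6@10:L b4@11:R b5@12:L b2@13:R b7@15:R b1@16:L]
Beat 9 (R): throw ball3 h=5 -> lands@14:L; in-air after throw: [b6@10:L b4@11:R b5@12:L b2@13:R b3@14:L b7@15:R b1@16:L]
Beat 10 (L): throw ball6 h=7 -> lands@17:R; in-air after throw: [b4@11:R b5@12:L b2@13:R b3@14:L b7@15:R b1@16:L b6@17:R]
Beat 11 (R): throw ball4 h=8 -> lands@19:R; in-air after throw: [b5@12:L b2@13:R b3@14:L b7@15:R b1@16:L b6@17:R b4@19:R]
Beat 12 (L): throw ball5 h=8 -> lands@20:L; in-air after throw: [b2@13:R b3@14:L b7@15:R b1@16:L b6@17:R b4@19:R b5@20:L]
Beat 13 (R): throw ball2 h=5 -> lands@18:L; in-air after throw: [b3@14:L b7@15:R b1@16:L b6@17:R b2@18:L b4@19:R b5@20:L]
Beat 14 (L): throw ball3 h=7 -> lands@21:R; in-air after throw: [b7@15:R b1@16:L b6@17:R b2@18:L b4@19:R b5@20:L b3@21:R]
Beat 15 (R): throw ball7 h=8 -> lands@23:R; in-air after throw: [b1@16:L b6@17:R b2@18:L b4@19:R b5@20:L b3@21:R b7@23:R]
Ball 7: thrown@7 h=8 -> first land @15; rethrown@15 h=8 -> second land @23

Answer: 15 23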